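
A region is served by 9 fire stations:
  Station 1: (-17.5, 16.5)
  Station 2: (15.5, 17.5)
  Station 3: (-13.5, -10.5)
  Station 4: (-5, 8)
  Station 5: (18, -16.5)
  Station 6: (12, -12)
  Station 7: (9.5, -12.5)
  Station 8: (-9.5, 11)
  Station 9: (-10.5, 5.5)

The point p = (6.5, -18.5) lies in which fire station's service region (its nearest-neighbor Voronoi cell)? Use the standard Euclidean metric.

Squared Euclidean distances:
d²(p, Station 1) = 576 + 1225 = 1801
d²(p, Station 2) = 81 + 1296 = 1377
d²(p, Station 3) = 400 + 64 = 464
d²(p, Station 4) = 132.25 + 702.25 = 834.5
d²(p, Station 5) = 132.25 + 4 = 136.25
d²(p, Station 6) = 30.25 + 42.25 = 72.5
d²(p, Station 7) = 9 + 36 = 45
d²(p, Station 8) = 256 + 870.25 = 1126.25
d²(p, Station 9) = 289 + 576 = 865
Station 7 is nearest.

Station 7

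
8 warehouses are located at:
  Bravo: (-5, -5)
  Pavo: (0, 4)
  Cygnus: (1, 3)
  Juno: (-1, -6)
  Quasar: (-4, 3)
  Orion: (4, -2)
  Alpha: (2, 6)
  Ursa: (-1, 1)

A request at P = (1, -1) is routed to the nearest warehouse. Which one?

Squared Euclidean distances:
d²(P, Bravo) = 36 + 16 = 52
d²(P, Pavo) = 1 + 25 = 26
d²(P, Cygnus) = 0 + 16 = 16
d²(P, Juno) = 4 + 25 = 29
d²(P, Quasar) = 25 + 16 = 41
d²(P, Orion) = 9 + 1 = 10
d²(P, Alpha) = 1 + 49 = 50
d²(P, Ursa) = 4 + 4 = 8
Ursa is nearest.

Ursa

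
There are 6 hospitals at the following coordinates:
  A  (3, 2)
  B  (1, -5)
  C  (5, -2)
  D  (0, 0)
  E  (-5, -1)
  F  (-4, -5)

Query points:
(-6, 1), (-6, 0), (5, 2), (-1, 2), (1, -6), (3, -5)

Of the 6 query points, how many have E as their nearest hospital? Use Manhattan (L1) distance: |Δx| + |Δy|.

(-6, 1) — d to each: A:10, B:13, C:14, D:7, E:3, F:8 → nearest is E
(-6, 0) — d to each: A:11, B:12, C:13, D:6, E:2, F:7 → nearest is E
(5, 2) — d to each: A:2, B:11, C:4, D:7, E:13, F:16 → nearest is A
(-1, 2) — d to each: A:4, B:9, C:10, D:3, E:7, F:10 → nearest is D
(1, -6) — d to each: A:10, B:1, C:8, D:7, E:11, F:6 → nearest is B
(3, -5) — d to each: A:7, B:2, C:5, D:8, E:12, F:7 → nearest is B
2 of the 6 points have E as nearest.

2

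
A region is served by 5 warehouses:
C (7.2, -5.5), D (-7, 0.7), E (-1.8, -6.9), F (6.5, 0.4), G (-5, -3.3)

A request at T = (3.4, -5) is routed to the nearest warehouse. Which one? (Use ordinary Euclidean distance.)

Since √ is increasing, it suffices to compare squared distances:
|TC|² = (3.4−7.2)² + (-5−(-5.5))² = 14.44 + 0.25 = 14.69
|TD|² = (3.4−(-7))² + (-5−0.7)² = 108.16 + 32.49 = 140.65
|TE|² = (3.4−(-1.8))² + (-5−(-6.9))² = 27.04 + 3.61 = 30.65
|TF|² = (3.4−6.5)² + (-5−0.4)² = 9.61 + 29.16 = 38.77
|TG|² = (3.4−(-5))² + (-5−(-3.3))² = 70.56 + 2.89 = 73.45
Minimum is at C.

C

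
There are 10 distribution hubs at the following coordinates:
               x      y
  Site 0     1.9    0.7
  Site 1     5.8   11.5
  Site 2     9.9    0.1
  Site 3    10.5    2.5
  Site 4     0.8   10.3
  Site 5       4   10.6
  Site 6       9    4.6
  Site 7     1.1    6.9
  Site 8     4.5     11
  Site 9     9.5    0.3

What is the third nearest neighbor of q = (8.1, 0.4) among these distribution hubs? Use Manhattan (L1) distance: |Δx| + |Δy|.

Site 3

d(q, Site 0) = |8.1−1.9| + |0.4−0.7| = 6.2 + 0.3 = 6.5
d(q, Site 1) = |8.1−5.8| + |0.4−11.5| = 2.3 + 11.1 = 13.4
d(q, Site 2) = |8.1−9.9| + |0.4−0.1| = 1.8 + 0.3 = 2.1
d(q, Site 3) = |8.1−10.5| + |0.4−2.5| = 2.4 + 2.1 = 4.5
d(q, Site 4) = |8.1−0.8| + |0.4−10.3| = 7.3 + 9.9 = 17.2
d(q, Site 5) = |8.1−4| + |0.4−10.6| = 4.1 + 10.2 = 14.3
d(q, Site 6) = |8.1−9| + |0.4−4.6| = 0.9 + 4.2 = 5.1
d(q, Site 7) = |8.1−1.1| + |0.4−6.9| = 7 + 6.5 = 13.5
d(q, Site 8) = |8.1−4.5| + |0.4−11| = 3.6 + 10.6 = 14.2
d(q, Site 9) = |8.1−9.5| + |0.4−0.3| = 1.4 + 0.1 = 1.5
Sorted ascending: Site 9, Site 2, Site 3, Site 6, … — the third-nearest is Site 3.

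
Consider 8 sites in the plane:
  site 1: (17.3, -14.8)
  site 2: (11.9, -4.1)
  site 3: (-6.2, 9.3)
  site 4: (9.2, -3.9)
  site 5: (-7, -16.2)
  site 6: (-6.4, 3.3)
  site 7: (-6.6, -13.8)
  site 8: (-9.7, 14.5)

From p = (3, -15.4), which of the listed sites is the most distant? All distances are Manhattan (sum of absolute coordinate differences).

site 8

d(p, site 1) = |3−17.3| + |-15.4−(-14.8)| = 14.3 + 0.6 = 14.9
d(p, site 2) = |3−11.9| + |-15.4−(-4.1)| = 8.9 + 11.3 = 20.2
d(p, site 3) = |3−(-6.2)| + |-15.4−9.3| = 9.2 + 24.7 = 33.9
d(p, site 4) = |3−9.2| + |-15.4−(-3.9)| = 6.2 + 11.5 = 17.7
d(p, site 5) = |3−(-7)| + |-15.4−(-16.2)| = 10 + 0.8 = 10.8
d(p, site 6) = |3−(-6.4)| + |-15.4−3.3| = 9.4 + 18.7 = 28.1
d(p, site 7) = |3−(-6.6)| + |-15.4−(-13.8)| = 9.6 + 1.6 = 11.2
d(p, site 8) = |3−(-9.7)| + |-15.4−14.5| = 12.7 + 29.9 = 42.6
The largest is to site 8.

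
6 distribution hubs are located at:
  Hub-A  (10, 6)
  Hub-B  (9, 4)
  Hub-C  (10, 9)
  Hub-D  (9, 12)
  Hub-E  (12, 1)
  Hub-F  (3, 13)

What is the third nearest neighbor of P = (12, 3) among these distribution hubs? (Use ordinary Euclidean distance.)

Hub-A

Compare squared distances (the ordering matches that of the actual distances):
d²(P, Hub-A) = (12−10)² + (3−6)² = 4 + 9 = 13
d²(P, Hub-B) = (12−9)² + (3−4)² = 9 + 1 = 10
d²(P, Hub-C) = (12−10)² + (3−9)² = 4 + 36 = 40
d²(P, Hub-D) = (12−9)² + (3−12)² = 9 + 81 = 90
d²(P, Hub-E) = (12−12)² + (3−1)² = 0 + 4 = 4
d²(P, Hub-F) = (12−3)² + (3−13)² = 81 + 100 = 181
Sorted ascending: Hub-E, Hub-B, Hub-A, Hub-C, … — the third-nearest is Hub-A.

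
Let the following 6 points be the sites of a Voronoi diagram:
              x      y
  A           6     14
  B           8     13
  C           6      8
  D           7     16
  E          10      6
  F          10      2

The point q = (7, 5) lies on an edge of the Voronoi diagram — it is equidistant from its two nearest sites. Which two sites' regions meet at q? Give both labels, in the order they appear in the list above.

Squared distances from q to each site:
|qA|² = (7−6)² + (5−14)² = 1 + 81 = 82
|qB|² = (7−8)² + (5−13)² = 1 + 64 = 65
|qC|² = (7−6)² + (5−8)² = 1 + 9 = 10
|qD|² = (7−7)² + (5−16)² = 0 + 121 = 121
|qE|² = (7−10)² + (5−6)² = 9 + 1 = 10
|qF|² = (7−10)² + (5−2)² = 9 + 9 = 18
q is equidistant from C and E (both at squared distance 10), and every other site is strictly farther — so q lies on the C–E Voronoi edge.

C and E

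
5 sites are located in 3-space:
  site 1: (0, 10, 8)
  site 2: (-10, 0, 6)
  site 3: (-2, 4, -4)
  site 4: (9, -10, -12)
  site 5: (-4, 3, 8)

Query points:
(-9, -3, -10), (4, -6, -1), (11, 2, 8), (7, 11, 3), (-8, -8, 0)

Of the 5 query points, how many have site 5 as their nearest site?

0

(-9, -3, -10) — d² to each: site 1:574, site 2:266, site 3:134, site 4:377, site 5:385 → nearest is site 3
(4, -6, -1) — d² to each: site 1:353, site 2:281, site 3:145, site 4:162, site 5:226 → nearest is site 3
(11, 2, 8) — d² to each: site 1:185, site 2:449, site 3:317, site 4:548, site 5:226 → nearest is site 1
(7, 11, 3) — d² to each: site 1:75, site 2:419, site 3:179, site 4:670, site 5:210 → nearest is site 1
(-8, -8, 0) — d² to each: site 1:452, site 2:104, site 3:196, site 4:437, site 5:201 → nearest is site 2
0 of the 5 points have site 5 as nearest.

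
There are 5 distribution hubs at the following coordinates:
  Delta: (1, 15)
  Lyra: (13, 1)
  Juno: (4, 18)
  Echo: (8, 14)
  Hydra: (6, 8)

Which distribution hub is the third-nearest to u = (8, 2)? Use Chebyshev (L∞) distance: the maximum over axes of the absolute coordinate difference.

Echo

d(u, Delta) = max(7, 13) = 13
d(u, Lyra) = max(5, 1) = 5
d(u, Juno) = max(4, 16) = 16
d(u, Echo) = max(0, 12) = 12
d(u, Hydra) = max(2, 6) = 6
Sorted ascending: Lyra, Hydra, Echo, Delta, … — the third-nearest is Echo.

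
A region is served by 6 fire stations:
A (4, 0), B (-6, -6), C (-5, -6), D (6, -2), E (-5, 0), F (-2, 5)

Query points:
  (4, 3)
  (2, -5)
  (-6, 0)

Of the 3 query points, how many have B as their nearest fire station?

0

(4, 3) — d² to each: A:9, B:181, C:162, D:29, E:90, F:40 → nearest is A
(2, -5) — d² to each: A:29, B:65, C:50, D:25, E:74, F:116 → nearest is D
(-6, 0) — d² to each: A:100, B:36, C:37, D:148, E:1, F:41 → nearest is E
0 of the 3 points have B as nearest.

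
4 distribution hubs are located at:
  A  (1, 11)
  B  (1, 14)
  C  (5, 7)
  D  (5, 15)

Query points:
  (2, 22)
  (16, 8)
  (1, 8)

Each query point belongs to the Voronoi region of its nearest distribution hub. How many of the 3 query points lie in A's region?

(2, 22) — d² to each: A:122, B:65, C:234, D:58 → nearest is D
(16, 8) — d² to each: A:234, B:261, C:122, D:170 → nearest is C
(1, 8) — d² to each: A:9, B:36, C:17, D:65 → nearest is A
1 of the 3 points has A as nearest.

1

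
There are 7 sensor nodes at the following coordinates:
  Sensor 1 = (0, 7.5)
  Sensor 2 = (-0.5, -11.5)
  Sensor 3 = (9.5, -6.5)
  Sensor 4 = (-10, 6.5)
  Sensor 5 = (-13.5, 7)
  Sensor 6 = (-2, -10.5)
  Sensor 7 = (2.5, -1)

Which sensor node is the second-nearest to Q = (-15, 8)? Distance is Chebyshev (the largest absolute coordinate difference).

Sensor 4

d(Q, Sensor 1) = max(15, 0.5) = 15
d(Q, Sensor 2) = max(14.5, 19.5) = 19.5
d(Q, Sensor 3) = max(24.5, 14.5) = 24.5
d(Q, Sensor 4) = max(5, 1.5) = 5
d(Q, Sensor 5) = max(1.5, 1) = 1.5
d(Q, Sensor 6) = max(13, 18.5) = 18.5
d(Q, Sensor 7) = max(17.5, 9) = 17.5
Sorted ascending: Sensor 5, Sensor 4, Sensor 1, … — the second-nearest is Sensor 4.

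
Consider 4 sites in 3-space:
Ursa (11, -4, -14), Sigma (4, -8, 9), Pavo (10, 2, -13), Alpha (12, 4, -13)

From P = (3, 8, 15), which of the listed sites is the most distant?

Squared Euclidean distances:
d²(P, Ursa) = (3−11)² + (8−(-4))² + (15−(-14))² = 64 + 144 + 841 = 1049
d²(P, Sigma) = (3−4)² + (8−(-8))² + (15−9)² = 1 + 256 + 36 = 293
d²(P, Pavo) = (3−10)² + (8−2)² + (15−(-13))² = 49 + 36 + 784 = 869
d²(P, Alpha) = (3−12)² + (8−4)² + (15−(-13))² = 81 + 16 + 784 = 881
The largest is to Ursa.

Ursa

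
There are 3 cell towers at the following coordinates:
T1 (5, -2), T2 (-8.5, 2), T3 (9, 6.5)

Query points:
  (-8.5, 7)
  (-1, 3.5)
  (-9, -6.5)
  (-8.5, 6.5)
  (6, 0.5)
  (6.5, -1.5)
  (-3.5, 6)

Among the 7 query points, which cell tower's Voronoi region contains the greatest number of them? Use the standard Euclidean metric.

T2

(-8.5, 7) — d² to each: T1:263.25, T2:25, T3:306.5 → nearest is T2
(-1, 3.5) — d² to each: T1:66.25, T2:58.5, T3:109 → nearest is T2
(-9, -6.5) — d² to each: T1:216.25, T2:72.5, T3:493 → nearest is T2
(-8.5, 6.5) — d² to each: T1:254.5, T2:20.25, T3:306.25 → nearest is T2
(6, 0.5) — d² to each: T1:7.25, T2:212.5, T3:45 → nearest is T1
(6.5, -1.5) — d² to each: T1:2.5, T2:237.25, T3:70.25 → nearest is T1
(-3.5, 6) — d² to each: T1:136.25, T2:41, T3:156.5 → nearest is T2
Tally — T1:2, T2:5. T2 captures the most (5).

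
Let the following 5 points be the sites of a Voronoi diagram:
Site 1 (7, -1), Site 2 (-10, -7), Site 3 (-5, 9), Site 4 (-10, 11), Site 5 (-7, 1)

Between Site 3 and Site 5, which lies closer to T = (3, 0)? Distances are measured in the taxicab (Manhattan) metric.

d(T, Site 3) = |3−(-5)| + |0−9| = 8 + 9 = 17
d(T, Site 5) = |3−(-7)| + |0−1| = 10 + 1 = 11
17 > 11, so Site 5 is closer.

Site 5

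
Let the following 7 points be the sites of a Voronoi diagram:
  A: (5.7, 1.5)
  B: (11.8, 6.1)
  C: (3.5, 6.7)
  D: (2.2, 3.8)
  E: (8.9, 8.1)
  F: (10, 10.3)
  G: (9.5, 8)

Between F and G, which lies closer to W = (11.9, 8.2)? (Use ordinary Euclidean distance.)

G

Compare squared distances:
|WF|² = (11.9−10)² + (8.2−10.3)² = 3.61 + 4.41 = 8.02
|WG|² = (11.9−9.5)² + (8.2−8)² = 5.76 + 0.04 = 5.8
8.02 > 5.8, so G is closer.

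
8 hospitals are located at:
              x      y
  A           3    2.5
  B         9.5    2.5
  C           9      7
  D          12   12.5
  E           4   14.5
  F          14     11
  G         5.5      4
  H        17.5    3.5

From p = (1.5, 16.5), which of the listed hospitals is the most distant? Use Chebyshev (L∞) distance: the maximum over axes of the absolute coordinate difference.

d(p,A) = max(1.5, 14) = 14
d(p,B) = max(8, 14) = 14
d(p,C) = max(7.5, 9.5) = 9.5
d(p,D) = max(10.5, 4) = 10.5
d(p,E) = max(2.5, 2) = 2.5
d(p,F) = max(12.5, 5.5) = 12.5
d(p,G) = max(4, 12.5) = 12.5
d(p,H) = max(16, 13) = 16
The largest is to H.

H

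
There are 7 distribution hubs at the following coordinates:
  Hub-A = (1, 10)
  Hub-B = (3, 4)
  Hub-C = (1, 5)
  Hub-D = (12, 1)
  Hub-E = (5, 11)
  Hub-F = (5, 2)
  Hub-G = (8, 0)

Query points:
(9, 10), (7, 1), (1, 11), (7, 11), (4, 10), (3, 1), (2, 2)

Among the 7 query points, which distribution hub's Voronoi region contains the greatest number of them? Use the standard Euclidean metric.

Hub-E

(9, 10) — d² to each: Hub-A:64, Hub-B:72, Hub-C:89, Hub-D:90, Hub-E:17, Hub-F:80, Hub-G:101 → nearest is Hub-E
(7, 1) — d² to each: Hub-A:117, Hub-B:25, Hub-C:52, Hub-D:25, Hub-E:104, Hub-F:5, Hub-G:2 → nearest is Hub-G
(1, 11) — d² to each: Hub-A:1, Hub-B:53, Hub-C:36, Hub-D:221, Hub-E:16, Hub-F:97, Hub-G:170 → nearest is Hub-A
(7, 11) — d² to each: Hub-A:37, Hub-B:65, Hub-C:72, Hub-D:125, Hub-E:4, Hub-F:85, Hub-G:122 → nearest is Hub-E
(4, 10) — d² to each: Hub-A:9, Hub-B:37, Hub-C:34, Hub-D:145, Hub-E:2, Hub-F:65, Hub-G:116 → nearest is Hub-E
(3, 1) — d² to each: Hub-A:85, Hub-B:9, Hub-C:20, Hub-D:81, Hub-E:104, Hub-F:5, Hub-G:26 → nearest is Hub-F
(2, 2) — d² to each: Hub-A:65, Hub-B:5, Hub-C:10, Hub-D:101, Hub-E:90, Hub-F:9, Hub-G:40 → nearest is Hub-B
Tally — Hub-A:1, Hub-B:1, Hub-E:3, Hub-F:1, Hub-G:1. Hub-E captures the most (3).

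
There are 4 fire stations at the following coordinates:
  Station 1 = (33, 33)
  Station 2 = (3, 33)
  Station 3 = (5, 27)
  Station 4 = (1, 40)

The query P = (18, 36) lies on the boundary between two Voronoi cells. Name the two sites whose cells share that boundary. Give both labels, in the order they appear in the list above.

Station 1 and Station 2

Squared distances from P to each site:
d²(P, Station 1) = (18−33)² + (36−33)² = 225 + 9 = 234
d²(P, Station 2) = (18−3)² + (36−33)² = 225 + 9 = 234
d²(P, Station 3) = (18−5)² + (36−27)² = 169 + 81 = 250
d²(P, Station 4) = (18−1)² + (36−40)² = 289 + 16 = 305
P is equidistant from Station 1 and Station 2 (both at squared distance 234), and every other site is strictly farther — so P lies on the Station 1–Station 2 Voronoi edge.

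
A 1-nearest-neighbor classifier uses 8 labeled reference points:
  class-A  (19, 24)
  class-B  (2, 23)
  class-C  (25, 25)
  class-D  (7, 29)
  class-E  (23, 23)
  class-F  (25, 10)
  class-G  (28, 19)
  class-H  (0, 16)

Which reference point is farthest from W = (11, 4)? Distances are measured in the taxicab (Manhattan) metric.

d(W, class-A) = |11−19| + |4−24| = 8 + 20 = 28
d(W, class-B) = |11−2| + |4−23| = 9 + 19 = 28
d(W, class-C) = |11−25| + |4−25| = 14 + 21 = 35
d(W, class-D) = |11−7| + |4−29| = 4 + 25 = 29
d(W, class-E) = |11−23| + |4−23| = 12 + 19 = 31
d(W, class-F) = |11−25| + |4−10| = 14 + 6 = 20
d(W, class-G) = |11−28| + |4−19| = 17 + 15 = 32
d(W, class-H) = |11−0| + |4−16| = 11 + 12 = 23
The largest is to class-C.

class-C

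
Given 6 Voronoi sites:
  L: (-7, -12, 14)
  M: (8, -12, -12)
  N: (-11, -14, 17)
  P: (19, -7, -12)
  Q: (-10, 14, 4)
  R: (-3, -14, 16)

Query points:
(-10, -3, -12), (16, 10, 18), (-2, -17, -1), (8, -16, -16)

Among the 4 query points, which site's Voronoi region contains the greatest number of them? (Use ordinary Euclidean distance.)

M

(-10, -3, -12) — d² to each: L:766, M:405, N:963, P:857, Q:545, R:954 → nearest is M
(16, 10, 18) — d² to each: L:1029, M:1448, N:1306, P:1198, Q:888, R:941 → nearest is Q
(-2, -17, -1) — d² to each: L:275, M:246, N:414, P:662, Q:1050, R:299 → nearest is M
(8, -16, -16) — d² to each: L:1141, M:32, N:1454, P:218, Q:1624, R:1149 → nearest is M
Tally — M:3, Q:1. M captures the most (3).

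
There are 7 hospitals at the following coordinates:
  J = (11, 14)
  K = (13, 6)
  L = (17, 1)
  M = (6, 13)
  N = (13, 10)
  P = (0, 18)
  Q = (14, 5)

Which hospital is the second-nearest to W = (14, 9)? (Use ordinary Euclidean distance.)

Compare squared distances (the ordering matches that of the actual distances):
|WJ|² = (14−11)² + (9−14)² = 9 + 25 = 34
|WK|² = (14−13)² + (9−6)² = 1 + 9 = 10
|WL|² = (14−17)² + (9−1)² = 9 + 64 = 73
|WM|² = (14−6)² + (9−13)² = 64 + 16 = 80
|WN|² = (14−13)² + (9−10)² = 1 + 1 = 2
|WP|² = (14−0)² + (9−18)² = 196 + 81 = 277
|WQ|² = (14−14)² + (9−5)² = 0 + 16 = 16
Sorted ascending: N, K, Q, … — the second-nearest is K.

K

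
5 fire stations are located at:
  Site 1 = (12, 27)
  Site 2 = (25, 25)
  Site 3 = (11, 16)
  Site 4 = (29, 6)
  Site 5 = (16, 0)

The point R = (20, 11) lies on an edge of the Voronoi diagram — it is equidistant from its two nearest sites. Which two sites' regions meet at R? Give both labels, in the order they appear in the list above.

Squared distances from R to each site:
d²(R, Site 1) = (20−12)² + (11−27)² = 64 + 256 = 320
d²(R, Site 2) = (20−25)² + (11−25)² = 25 + 196 = 221
d²(R, Site 3) = (20−11)² + (11−16)² = 81 + 25 = 106
d²(R, Site 4) = (20−29)² + (11−6)² = 81 + 25 = 106
d²(R, Site 5) = (20−16)² + (11−0)² = 16 + 121 = 137
R is equidistant from Site 3 and Site 4 (both at squared distance 106), and every other site is strictly farther — so R lies on the Site 3–Site 4 Voronoi edge.

Site 3 and Site 4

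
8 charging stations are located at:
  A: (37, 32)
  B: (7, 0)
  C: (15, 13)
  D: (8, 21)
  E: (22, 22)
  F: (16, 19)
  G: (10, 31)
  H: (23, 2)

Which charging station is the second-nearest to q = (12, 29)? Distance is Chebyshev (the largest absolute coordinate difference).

d(q,A) = max(25, 3) = 25
d(q,B) = max(5, 29) = 29
d(q,C) = max(3, 16) = 16
d(q,D) = max(4, 8) = 8
d(q,E) = max(10, 7) = 10
d(q,F) = max(4, 10) = 10
d(q,G) = max(2, 2) = 2
d(q,H) = max(11, 27) = 27
Sorted ascending: G, D, E, … — the second-nearest is D.

D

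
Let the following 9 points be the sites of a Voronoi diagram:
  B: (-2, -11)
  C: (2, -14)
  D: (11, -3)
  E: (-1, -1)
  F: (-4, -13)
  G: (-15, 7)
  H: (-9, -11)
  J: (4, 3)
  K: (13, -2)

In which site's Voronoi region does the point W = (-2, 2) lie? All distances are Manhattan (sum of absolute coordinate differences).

E

d(W,B) = 0 + 13 = 13
d(W,C) = 4 + 16 = 20
d(W,D) = 13 + 5 = 18
d(W,E) = 1 + 3 = 4
d(W,F) = 2 + 15 = 17
d(W,G) = 13 + 5 = 18
d(W,H) = 7 + 13 = 20
d(W,J) = 6 + 1 = 7
d(W,K) = 15 + 4 = 19
The smallest is to E, so W lies in the Voronoi region of E.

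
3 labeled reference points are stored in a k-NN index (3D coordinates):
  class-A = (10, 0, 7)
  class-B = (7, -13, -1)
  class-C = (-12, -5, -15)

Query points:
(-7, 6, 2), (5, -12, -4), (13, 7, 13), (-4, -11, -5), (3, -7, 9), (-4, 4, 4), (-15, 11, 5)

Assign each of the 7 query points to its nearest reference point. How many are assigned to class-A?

(-7, 6, 2) — d² to each: class-A:350, class-B:566, class-C:435 → nearest is class-A
(5, -12, -4) — d² to each: class-A:290, class-B:14, class-C:459 → nearest is class-B
(13, 7, 13) — d² to each: class-A:94, class-B:632, class-C:1553 → nearest is class-A
(-4, -11, -5) — d² to each: class-A:461, class-B:141, class-C:200 → nearest is class-B
(3, -7, 9) — d² to each: class-A:102, class-B:152, class-C:805 → nearest is class-A
(-4, 4, 4) — d² to each: class-A:221, class-B:435, class-C:506 → nearest is class-A
(-15, 11, 5) — d² to each: class-A:750, class-B:1096, class-C:665 → nearest is class-C
4 of the 7 points have class-A as nearest.

4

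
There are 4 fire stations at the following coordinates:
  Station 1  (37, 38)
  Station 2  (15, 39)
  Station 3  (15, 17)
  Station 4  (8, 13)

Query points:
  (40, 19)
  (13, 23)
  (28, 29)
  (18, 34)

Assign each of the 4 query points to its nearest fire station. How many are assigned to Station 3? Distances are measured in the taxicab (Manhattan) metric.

(40, 19) — d to each: Station 1:22, Station 2:45, Station 3:27, Station 4:38 → nearest is Station 1
(13, 23) — d to each: Station 1:39, Station 2:18, Station 3:8, Station 4:15 → nearest is Station 3
(28, 29) — d to each: Station 1:18, Station 2:23, Station 3:25, Station 4:36 → nearest is Station 1
(18, 34) — d to each: Station 1:23, Station 2:8, Station 3:20, Station 4:31 → nearest is Station 2
1 of the 4 points has Station 3 as nearest.

1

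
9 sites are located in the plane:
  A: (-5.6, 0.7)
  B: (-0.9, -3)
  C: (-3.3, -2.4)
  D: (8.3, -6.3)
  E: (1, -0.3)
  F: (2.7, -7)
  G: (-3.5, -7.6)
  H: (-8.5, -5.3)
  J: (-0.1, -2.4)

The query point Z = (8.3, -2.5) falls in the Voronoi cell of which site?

D

Compare squared distances (the ordering matches that of the actual distances):
|ZA|² = (8.3−(-5.6))² + (-2.5−0.7)² = 193.21 + 10.24 = 203.45
|ZB|² = (8.3−(-0.9))² + (-2.5−(-3))² = 84.64 + 0.25 = 84.89
|ZC|² = (8.3−(-3.3))² + (-2.5−(-2.4))² = 134.56 + 0.01 = 134.57
|ZD|² = (8.3−8.3)² + (-2.5−(-6.3))² = 0 + 14.44 = 14.44
|ZE|² = (8.3−1)² + (-2.5−(-0.3))² = 53.29 + 4.84 = 58.13
|ZF|² = (8.3−2.7)² + (-2.5−(-7))² = 31.36 + 20.25 = 51.61
|ZG|² = (8.3−(-3.5))² + (-2.5−(-7.6))² = 139.24 + 26.01 = 165.25
|ZH|² = (8.3−(-8.5))² + (-2.5−(-5.3))² = 282.24 + 7.84 = 290.08
|ZJ|² = (8.3−(-0.1))² + (-2.5−(-2.4))² = 70.56 + 0.01 = 70.57
D is nearest.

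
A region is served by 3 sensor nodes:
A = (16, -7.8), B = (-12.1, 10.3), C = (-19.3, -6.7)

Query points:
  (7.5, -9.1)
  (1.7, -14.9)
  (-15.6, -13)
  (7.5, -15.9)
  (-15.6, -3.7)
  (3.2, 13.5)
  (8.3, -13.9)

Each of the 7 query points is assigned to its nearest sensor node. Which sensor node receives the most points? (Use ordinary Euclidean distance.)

(7.5, -9.1) — d² to each: A:73.94, B:760.52, C:724 → nearest is A
(1.7, -14.9) — d² to each: A:254.9, B:825.48, C:508.24 → nearest is A
(-15.6, -13) — d² to each: A:1025.6, B:555.14, C:53.38 → nearest is C
(7.5, -15.9) — d² to each: A:137.86, B:1070.6, C:802.88 → nearest is A
(-15.6, -3.7) — d² to each: A:1015.37, B:208.25, C:22.69 → nearest is C
(3.2, 13.5) — d² to each: A:617.53, B:244.33, C:914.29 → nearest is B
(8.3, -13.9) — d² to each: A:96.5, B:1001.8, C:813.6 → nearest is A
Tally — A:4, B:1, C:2. A captures the most (4).

A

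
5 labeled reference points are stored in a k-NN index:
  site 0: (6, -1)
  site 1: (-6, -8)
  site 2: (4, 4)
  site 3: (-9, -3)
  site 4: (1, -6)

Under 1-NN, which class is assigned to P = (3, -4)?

site 4

Compare squared distances (the ordering matches that of the actual distances):
d²(P, site 0) = 9 + 9 = 18
d²(P, site 1) = 81 + 16 = 97
d²(P, site 2) = 1 + 64 = 65
d²(P, site 3) = 144 + 1 = 145
d²(P, site 4) = 4 + 4 = 8
Minimum is at site 4.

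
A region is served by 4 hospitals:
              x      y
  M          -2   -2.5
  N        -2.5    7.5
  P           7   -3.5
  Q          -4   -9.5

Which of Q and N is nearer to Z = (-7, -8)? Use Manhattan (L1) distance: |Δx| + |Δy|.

Q

d(Z,Q) = |-7−(-4)| + |-8−(-9.5)| = 3 + 1.5 = 4.5
d(Z,N) = |-7−(-2.5)| + |-8−7.5| = 4.5 + 15.5 = 20
4.5 < 20, so Q is closer.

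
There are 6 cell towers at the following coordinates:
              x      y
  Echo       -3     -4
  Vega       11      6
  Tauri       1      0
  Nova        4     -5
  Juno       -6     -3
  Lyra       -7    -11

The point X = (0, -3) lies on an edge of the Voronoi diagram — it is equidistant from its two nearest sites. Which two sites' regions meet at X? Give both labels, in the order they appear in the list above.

Squared distances from X to each site:
d²(X, Echo) = 9 + 1 = 10
d²(X, Vega) = 121 + 81 = 202
d²(X, Tauri) = 1 + 9 = 10
d²(X, Nova) = 16 + 4 = 20
d²(X, Juno) = 36 + 0 = 36
d²(X, Lyra) = 49 + 64 = 113
X is equidistant from Echo and Tauri (both at squared distance 10), and every other site is strictly farther — so X lies on the Echo–Tauri Voronoi edge.

Echo and Tauri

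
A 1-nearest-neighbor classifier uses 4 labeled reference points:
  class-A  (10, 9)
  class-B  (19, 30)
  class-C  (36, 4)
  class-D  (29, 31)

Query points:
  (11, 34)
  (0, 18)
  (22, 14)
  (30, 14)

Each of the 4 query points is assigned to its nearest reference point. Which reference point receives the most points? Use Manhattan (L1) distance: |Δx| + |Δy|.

class-A

(11, 34) — d to each: class-A:26, class-B:12, class-C:55, class-D:21 → nearest is class-B
(0, 18) — d to each: class-A:19, class-B:31, class-C:50, class-D:42 → nearest is class-A
(22, 14) — d to each: class-A:17, class-B:19, class-C:24, class-D:24 → nearest is class-A
(30, 14) — d to each: class-A:25, class-B:27, class-C:16, class-D:18 → nearest is class-C
Tally — class-A:2, class-B:1, class-C:1. class-A captures the most (2).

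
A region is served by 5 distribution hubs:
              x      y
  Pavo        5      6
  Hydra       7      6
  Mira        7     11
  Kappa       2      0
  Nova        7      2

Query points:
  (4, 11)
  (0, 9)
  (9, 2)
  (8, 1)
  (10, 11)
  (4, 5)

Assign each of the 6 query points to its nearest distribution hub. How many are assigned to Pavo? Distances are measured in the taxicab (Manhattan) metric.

2

(4, 11) — d to each: Pavo:6, Hydra:8, Mira:3, Kappa:13, Nova:12 → nearest is Mira
(0, 9) — d to each: Pavo:8, Hydra:10, Mira:9, Kappa:11, Nova:14 → nearest is Pavo
(9, 2) — d to each: Pavo:8, Hydra:6, Mira:11, Kappa:9, Nova:2 → nearest is Nova
(8, 1) — d to each: Pavo:8, Hydra:6, Mira:11, Kappa:7, Nova:2 → nearest is Nova
(10, 11) — d to each: Pavo:10, Hydra:8, Mira:3, Kappa:19, Nova:12 → nearest is Mira
(4, 5) — d to each: Pavo:2, Hydra:4, Mira:9, Kappa:7, Nova:6 → nearest is Pavo
2 of the 6 points have Pavo as nearest.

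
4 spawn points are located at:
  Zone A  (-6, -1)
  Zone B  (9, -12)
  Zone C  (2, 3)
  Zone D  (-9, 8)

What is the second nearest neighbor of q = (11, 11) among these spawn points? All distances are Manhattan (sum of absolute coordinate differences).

Zone D

d(q, Zone A) = |11−(-6)| + |11−(-1)| = 17 + 12 = 29
d(q, Zone B) = |11−9| + |11−(-12)| = 2 + 23 = 25
d(q, Zone C) = |11−2| + |11−3| = 9 + 8 = 17
d(q, Zone D) = |11−(-9)| + |11−8| = 20 + 3 = 23
Sorted ascending: Zone C, Zone D, Zone B, … — the second-nearest is Zone D.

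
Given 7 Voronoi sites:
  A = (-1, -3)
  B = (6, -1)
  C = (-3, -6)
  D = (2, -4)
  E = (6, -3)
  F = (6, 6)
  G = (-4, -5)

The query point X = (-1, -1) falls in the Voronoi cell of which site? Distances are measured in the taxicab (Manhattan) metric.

A

d(X,A) = |-1−(-1)| + |-1−(-3)| = 0 + 2 = 2
d(X,B) = |-1−6| + |-1−(-1)| = 7 + 0 = 7
d(X,C) = |-1−(-3)| + |-1−(-6)| = 2 + 5 = 7
d(X,D) = |-1−2| + |-1−(-4)| = 3 + 3 = 6
d(X,E) = |-1−6| + |-1−(-3)| = 7 + 2 = 9
d(X,F) = |-1−6| + |-1−6| = 7 + 7 = 14
d(X,G) = |-1−(-4)| + |-1−(-5)| = 3 + 4 = 7
Minimum is at A.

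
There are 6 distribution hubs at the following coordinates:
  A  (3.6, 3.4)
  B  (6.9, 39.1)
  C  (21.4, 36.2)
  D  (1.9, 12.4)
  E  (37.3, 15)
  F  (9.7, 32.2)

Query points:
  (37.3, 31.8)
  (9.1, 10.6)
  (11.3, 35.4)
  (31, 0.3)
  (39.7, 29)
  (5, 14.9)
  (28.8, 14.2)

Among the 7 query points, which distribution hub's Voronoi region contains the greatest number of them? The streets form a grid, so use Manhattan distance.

E

(37.3, 31.8) — d to each: A:62.1, B:37.7, C:20.3, D:54.8, E:16.8, F:28 → nearest is E
(9.1, 10.6) — d to each: A:12.7, B:30.7, C:37.9, D:9, E:32.6, F:22.2 → nearest is D
(11.3, 35.4) — d to each: A:39.7, B:8.1, C:10.9, D:32.4, E:46.4, F:4.8 → nearest is F
(31, 0.3) — d to each: A:30.5, B:62.9, C:45.5, D:41.2, E:21, F:53.2 → nearest is E
(39.7, 29) — d to each: A:61.7, B:42.9, C:25.5, D:54.4, E:16.4, F:33.2 → nearest is E
(5, 14.9) — d to each: A:12.9, B:26.1, C:37.7, D:5.6, E:32.4, F:22 → nearest is D
(28.8, 14.2) — d to each: A:36, B:46.8, C:29.4, D:28.7, E:9.3, F:37.1 → nearest is E
Tally — D:2, E:4, F:1. E captures the most (4).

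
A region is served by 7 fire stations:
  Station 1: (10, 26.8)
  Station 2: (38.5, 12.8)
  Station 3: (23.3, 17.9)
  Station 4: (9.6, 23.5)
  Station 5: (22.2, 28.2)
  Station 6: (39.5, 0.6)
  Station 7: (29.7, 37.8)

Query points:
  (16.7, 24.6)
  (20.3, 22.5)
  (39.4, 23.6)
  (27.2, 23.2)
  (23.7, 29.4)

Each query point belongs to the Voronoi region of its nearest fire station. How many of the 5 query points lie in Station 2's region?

(16.7, 24.6) — d² to each: Station 1:49.73, Station 2:614.48, Station 3:88.45, Station 4:51.62, Station 5:43.21, Station 6:1095.84, Station 7:343.24 → nearest is Station 5
(20.3, 22.5) — d² to each: Station 1:124.58, Station 2:425.33, Station 3:30.16, Station 4:115.49, Station 5:36.1, Station 6:848.25, Station 7:322.45 → nearest is Station 3
(39.4, 23.6) — d² to each: Station 1:874.6, Station 2:117.45, Station 3:291.7, Station 4:888.05, Station 5:317, Station 6:529.01, Station 7:295.73 → nearest is Station 2
(27.2, 23.2) — d² to each: Station 1:308.8, Station 2:235.85, Station 3:43.3, Station 4:309.85, Station 5:50, Station 6:662.05, Station 7:219.41 → nearest is Station 3
(23.7, 29.4) — d² to each: Station 1:194.45, Station 2:494.6, Station 3:132.41, Station 4:233.62, Station 5:3.69, Station 6:1079.08, Station 7:106.56 → nearest is Station 5
1 of the 5 points has Station 2 as nearest.

1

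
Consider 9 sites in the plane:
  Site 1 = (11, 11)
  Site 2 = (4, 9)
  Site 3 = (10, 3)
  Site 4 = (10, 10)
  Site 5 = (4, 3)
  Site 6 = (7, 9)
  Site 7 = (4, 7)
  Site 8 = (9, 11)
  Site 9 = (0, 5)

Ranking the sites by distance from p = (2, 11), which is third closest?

Since √ is increasing, it suffices to compare squared distances:
d²(p, Site 1) = 81 + 0 = 81
d²(p, Site 2) = 4 + 4 = 8
d²(p, Site 3) = 64 + 64 = 128
d²(p, Site 4) = 64 + 1 = 65
d²(p, Site 5) = 4 + 64 = 68
d²(p, Site 6) = 25 + 4 = 29
d²(p, Site 7) = 4 + 16 = 20
d²(p, Site 8) = 49 + 0 = 49
d²(p, Site 9) = 4 + 36 = 40
Sorted ascending: Site 2, Site 7, Site 6, Site 9, … — the third-nearest is Site 6.

Site 6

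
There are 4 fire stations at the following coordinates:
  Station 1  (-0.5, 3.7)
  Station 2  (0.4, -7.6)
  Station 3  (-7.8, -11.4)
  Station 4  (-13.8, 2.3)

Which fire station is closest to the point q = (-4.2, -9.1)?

Compare squared distances (the ordering matches that of the actual distances):
d²(q, Station 1) = (-4.2−(-0.5))² + (-9.1−3.7)² = 13.69 + 163.84 = 177.53
d²(q, Station 2) = (-4.2−0.4)² + (-9.1−(-7.6))² = 21.16 + 2.25 = 23.41
d²(q, Station 3) = (-4.2−(-7.8))² + (-9.1−(-11.4))² = 12.96 + 5.29 = 18.25
d²(q, Station 4) = (-4.2−(-13.8))² + (-9.1−2.3)² = 92.16 + 129.96 = 222.12
Station 3 is nearest.

Station 3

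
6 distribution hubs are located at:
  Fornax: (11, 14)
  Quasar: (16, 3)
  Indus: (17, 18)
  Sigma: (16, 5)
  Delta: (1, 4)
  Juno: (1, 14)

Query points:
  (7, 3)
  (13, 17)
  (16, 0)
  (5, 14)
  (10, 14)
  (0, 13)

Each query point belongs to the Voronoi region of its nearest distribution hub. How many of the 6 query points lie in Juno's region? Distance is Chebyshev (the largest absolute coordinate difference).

2

(7, 3) — d to each: Fornax:11, Quasar:9, Indus:15, Sigma:9, Delta:6, Juno:11 → nearest is Delta
(13, 17) — d to each: Fornax:3, Quasar:14, Indus:4, Sigma:12, Delta:13, Juno:12 → nearest is Fornax
(16, 0) — d to each: Fornax:14, Quasar:3, Indus:18, Sigma:5, Delta:15, Juno:15 → nearest is Quasar
(5, 14) — d to each: Fornax:6, Quasar:11, Indus:12, Sigma:11, Delta:10, Juno:4 → nearest is Juno
(10, 14) — d to each: Fornax:1, Quasar:11, Indus:7, Sigma:9, Delta:10, Juno:9 → nearest is Fornax
(0, 13) — d to each: Fornax:11, Quasar:16, Indus:17, Sigma:16, Delta:9, Juno:1 → nearest is Juno
2 of the 6 points have Juno as nearest.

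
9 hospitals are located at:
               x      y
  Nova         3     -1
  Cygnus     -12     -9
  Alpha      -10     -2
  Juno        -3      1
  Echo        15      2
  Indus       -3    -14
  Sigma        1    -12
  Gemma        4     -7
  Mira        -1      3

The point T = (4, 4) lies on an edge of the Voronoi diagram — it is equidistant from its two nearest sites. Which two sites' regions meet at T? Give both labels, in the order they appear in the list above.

Nova and Mira

Squared distances from T to each site:
d²(T, Nova) = (4−3)² + (4−(-1))² = 1 + 25 = 26
d²(T, Cygnus) = (4−(-12))² + (4−(-9))² = 256 + 169 = 425
d²(T, Alpha) = (4−(-10))² + (4−(-2))² = 196 + 36 = 232
d²(T, Juno) = (4−(-3))² + (4−1)² = 49 + 9 = 58
d²(T, Echo) = (4−15)² + (4−2)² = 121 + 4 = 125
d²(T, Indus) = (4−(-3))² + (4−(-14))² = 49 + 324 = 373
d²(T, Sigma) = (4−1)² + (4−(-12))² = 9 + 256 = 265
d²(T, Gemma) = (4−4)² + (4−(-7))² = 0 + 121 = 121
d²(T, Mira) = (4−(-1))² + (4−3)² = 25 + 1 = 26
T is equidistant from Nova and Mira (both at squared distance 26), and every other site is strictly farther — so T lies on the Nova–Mira Voronoi edge.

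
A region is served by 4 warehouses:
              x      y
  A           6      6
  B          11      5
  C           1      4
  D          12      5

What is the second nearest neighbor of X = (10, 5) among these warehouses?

D

Compare squared distances (the ordering matches that of the actual distances):
|XA|² = (10−6)² + (5−6)² = 16 + 1 = 17
|XB|² = (10−11)² + (5−5)² = 1 + 0 = 1
|XC|² = (10−1)² + (5−4)² = 81 + 1 = 82
|XD|² = (10−12)² + (5−5)² = 4 + 0 = 4
Sorted ascending: B, D, A, … — the second-nearest is D.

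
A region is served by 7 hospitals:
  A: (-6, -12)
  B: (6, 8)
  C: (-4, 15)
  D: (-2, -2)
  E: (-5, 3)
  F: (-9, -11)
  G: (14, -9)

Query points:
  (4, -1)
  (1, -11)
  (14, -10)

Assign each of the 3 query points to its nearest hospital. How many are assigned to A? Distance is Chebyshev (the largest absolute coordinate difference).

(4, -1) — d to each: A:11, B:9, C:16, D:6, E:9, F:13, G:10 → nearest is D
(1, -11) — d to each: A:7, B:19, C:26, D:9, E:14, F:10, G:13 → nearest is A
(14, -10) — d to each: A:20, B:18, C:25, D:16, E:19, F:23, G:1 → nearest is G
1 of the 3 points has A as nearest.

1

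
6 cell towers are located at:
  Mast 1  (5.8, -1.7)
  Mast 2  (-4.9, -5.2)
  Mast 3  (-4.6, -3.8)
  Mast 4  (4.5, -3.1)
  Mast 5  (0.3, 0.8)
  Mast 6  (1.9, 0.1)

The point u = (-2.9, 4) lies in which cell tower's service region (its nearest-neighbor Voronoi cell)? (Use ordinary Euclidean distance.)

Squared Euclidean distances:
d²(u, Mast 1) = (-2.9−5.8)² + (4−(-1.7))² = 75.69 + 32.49 = 108.18
d²(u, Mast 2) = (-2.9−(-4.9))² + (4−(-5.2))² = 4 + 84.64 = 88.64
d²(u, Mast 3) = (-2.9−(-4.6))² + (4−(-3.8))² = 2.89 + 60.84 = 63.73
d²(u, Mast 4) = (-2.9−4.5)² + (4−(-3.1))² = 54.76 + 50.41 = 105.17
d²(u, Mast 5) = (-2.9−0.3)² + (4−0.8)² = 10.24 + 10.24 = 20.48
d²(u, Mast 6) = (-2.9−1.9)² + (4−0.1)² = 23.04 + 15.21 = 38.25
Mast 5 is nearest.

Mast 5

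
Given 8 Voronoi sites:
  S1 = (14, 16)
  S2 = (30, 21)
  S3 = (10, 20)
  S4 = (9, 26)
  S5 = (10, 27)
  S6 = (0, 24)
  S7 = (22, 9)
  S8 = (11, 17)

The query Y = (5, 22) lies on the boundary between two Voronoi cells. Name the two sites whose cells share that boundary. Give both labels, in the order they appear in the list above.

Squared distances from Y to each site:
|YS1|² = 81 + 36 = 117
|YS2|² = 625 + 1 = 626
|YS3|² = 25 + 4 = 29
|YS4|² = 16 + 16 = 32
|YS5|² = 25 + 25 = 50
|YS6|² = 25 + 4 = 29
|YS7|² = 289 + 169 = 458
|YS8|² = 36 + 25 = 61
Y is equidistant from S3 and S6 (both at squared distance 29), and every other site is strictly farther — so Y lies on the S3–S6 Voronoi edge.

S3 and S6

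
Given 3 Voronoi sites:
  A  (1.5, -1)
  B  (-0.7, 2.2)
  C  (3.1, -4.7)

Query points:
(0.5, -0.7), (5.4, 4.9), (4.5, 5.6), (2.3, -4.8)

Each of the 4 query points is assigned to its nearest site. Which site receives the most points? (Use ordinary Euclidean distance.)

B

(0.5, -0.7) — d² to each: A:1.09, B:9.85, C:22.76 → nearest is A
(5.4, 4.9) — d² to each: A:50.02, B:44.5, C:97.45 → nearest is B
(4.5, 5.6) — d² to each: A:52.56, B:38.6, C:108.05 → nearest is B
(2.3, -4.8) — d² to each: A:15.08, B:58, C:0.65 → nearest is C
Tally — A:1, B:2, C:1. B captures the most (2).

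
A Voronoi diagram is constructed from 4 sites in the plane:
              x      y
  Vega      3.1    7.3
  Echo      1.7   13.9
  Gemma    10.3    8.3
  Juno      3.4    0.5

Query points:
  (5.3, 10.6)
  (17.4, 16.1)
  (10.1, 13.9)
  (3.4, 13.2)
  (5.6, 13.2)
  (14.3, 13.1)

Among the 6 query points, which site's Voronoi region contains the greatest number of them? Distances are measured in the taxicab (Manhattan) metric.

(5.3, 10.6) — d to each: Vega:5.5, Echo:6.9, Gemma:7.3, Juno:12 → nearest is Vega
(17.4, 16.1) — d to each: Vega:23.1, Echo:17.9, Gemma:14.9, Juno:29.6 → nearest is Gemma
(10.1, 13.9) — d to each: Vega:13.6, Echo:8.4, Gemma:5.8, Juno:20.1 → nearest is Gemma
(3.4, 13.2) — d to each: Vega:6.2, Echo:2.4, Gemma:11.8, Juno:12.7 → nearest is Echo
(5.6, 13.2) — d to each: Vega:8.4, Echo:4.6, Gemma:9.6, Juno:14.9 → nearest is Echo
(14.3, 13.1) — d to each: Vega:17, Echo:13.4, Gemma:8.8, Juno:23.5 → nearest is Gemma
Tally — Vega:1, Echo:2, Gemma:3. Gemma captures the most (3).

Gemma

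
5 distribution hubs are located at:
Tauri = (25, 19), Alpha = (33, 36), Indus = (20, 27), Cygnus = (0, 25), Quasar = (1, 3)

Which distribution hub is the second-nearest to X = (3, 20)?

Since √ is increasing, it suffices to compare squared distances:
d²(X, Tauri) = (3−25)² + (20−19)² = 484 + 1 = 485
d²(X, Alpha) = (3−33)² + (20−36)² = 900 + 256 = 1156
d²(X, Indus) = (3−20)² + (20−27)² = 289 + 49 = 338
d²(X, Cygnus) = (3−0)² + (20−25)² = 9 + 25 = 34
d²(X, Quasar) = (3−1)² + (20−3)² = 4 + 289 = 293
Sorted ascending: Cygnus, Quasar, Indus, … — the second-nearest is Quasar.

Quasar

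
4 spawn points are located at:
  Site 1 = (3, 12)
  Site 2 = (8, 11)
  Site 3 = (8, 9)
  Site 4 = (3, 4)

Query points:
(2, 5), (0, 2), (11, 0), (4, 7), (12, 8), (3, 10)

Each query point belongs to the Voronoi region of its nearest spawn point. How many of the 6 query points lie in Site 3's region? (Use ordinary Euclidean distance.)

(2, 5) — d² to each: Site 1:50, Site 2:72, Site 3:52, Site 4:2 → nearest is Site 4
(0, 2) — d² to each: Site 1:109, Site 2:145, Site 3:113, Site 4:13 → nearest is Site 4
(11, 0) — d² to each: Site 1:208, Site 2:130, Site 3:90, Site 4:80 → nearest is Site 4
(4, 7) — d² to each: Site 1:26, Site 2:32, Site 3:20, Site 4:10 → nearest is Site 4
(12, 8) — d² to each: Site 1:97, Site 2:25, Site 3:17, Site 4:97 → nearest is Site 3
(3, 10) — d² to each: Site 1:4, Site 2:26, Site 3:26, Site 4:36 → nearest is Site 1
1 of the 6 points has Site 3 as nearest.

1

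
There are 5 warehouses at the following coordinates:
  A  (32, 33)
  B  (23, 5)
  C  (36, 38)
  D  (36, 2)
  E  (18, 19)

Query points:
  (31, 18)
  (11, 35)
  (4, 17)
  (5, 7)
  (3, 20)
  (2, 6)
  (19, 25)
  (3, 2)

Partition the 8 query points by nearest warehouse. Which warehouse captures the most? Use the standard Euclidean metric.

(31, 18) — d² to each: A:226, B:233, C:425, D:281, E:170 → nearest is E
(11, 35) — d² to each: A:445, B:1044, C:634, D:1714, E:305 → nearest is E
(4, 17) — d² to each: A:1040, B:505, C:1465, D:1249, E:200 → nearest is E
(5, 7) — d² to each: A:1405, B:328, C:1922, D:986, E:313 → nearest is E
(3, 20) — d² to each: A:1010, B:625, C:1413, D:1413, E:226 → nearest is E
(2, 6) — d² to each: A:1629, B:442, C:2180, D:1172, E:425 → nearest is E
(19, 25) — d² to each: A:233, B:416, C:458, D:818, E:37 → nearest is E
(3, 2) — d² to each: A:1802, B:409, C:2385, D:1089, E:514 → nearest is B
Tally — B:1, E:7. E captures the most (7).

E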